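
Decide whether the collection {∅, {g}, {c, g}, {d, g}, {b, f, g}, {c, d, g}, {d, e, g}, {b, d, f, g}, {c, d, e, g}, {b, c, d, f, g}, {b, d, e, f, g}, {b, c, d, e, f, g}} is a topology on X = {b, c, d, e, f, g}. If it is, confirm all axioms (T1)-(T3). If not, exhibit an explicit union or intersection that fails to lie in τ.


τ is NOT a topology on X.

Axiom (T1): ∅ ∈ τ? Yes; X ∈ τ? Yes.
Axiom (T2/T3): check pairwise unions and intersections of members of τ.
Counterexample for (T2): {c, g} ∪ {b, f, g} = {b, c, f, g} ∉ τ. Therefore τ is NOT a topology.


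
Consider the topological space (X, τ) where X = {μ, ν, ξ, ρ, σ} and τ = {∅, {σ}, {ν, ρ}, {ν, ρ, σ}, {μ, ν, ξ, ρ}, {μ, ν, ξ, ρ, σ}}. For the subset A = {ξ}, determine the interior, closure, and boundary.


int(A) = ∅, cl(A) = {μ, ξ}, ∂A = {μ, ξ}.

Closed sets in (X, τ) are complements of opens:
  closed(X, τ) = {∅, {σ}, {μ, ξ}, {μ, ξ, σ}, {μ, ν, ξ, ρ}, {μ, ν, ξ, ρ, σ}}.
int(A) = ⋃ {U ∈ τ : U ⊆ A}. Opens contained in A: ∅.
Taking the union of these: int(A) = ∅.
cl(A) = ⋂ {C closed : A ⊆ C}. Closed sets containing A: {μ, ξ}, {μ, ξ, σ}, {μ, ν, ξ, ρ}, {μ, ν, ξ, ρ, σ}.
Intersecting these: cl(A) = {μ, ξ}.
∂A = cl(A) ∖ int(A) = {μ, ξ} ∖ ∅ = {μ, ξ}.


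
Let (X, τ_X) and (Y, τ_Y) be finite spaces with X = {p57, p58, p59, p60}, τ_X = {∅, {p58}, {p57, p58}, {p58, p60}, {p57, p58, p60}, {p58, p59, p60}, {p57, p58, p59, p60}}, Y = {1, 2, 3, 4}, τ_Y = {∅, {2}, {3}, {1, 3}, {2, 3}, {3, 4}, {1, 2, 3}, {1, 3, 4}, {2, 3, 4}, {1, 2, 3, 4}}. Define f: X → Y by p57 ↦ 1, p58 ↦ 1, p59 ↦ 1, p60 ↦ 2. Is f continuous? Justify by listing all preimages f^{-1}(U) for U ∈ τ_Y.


f is NOT continuous.

Compute f^{-1}(U) for each U ∈ τ_Y:
  U = ∅: f^{-1}(U) = ∅ ∈ τ_X ✓.
  U = {2}: f^{-1}(U) = {p60} ∉ τ_X ✗.
  U = {3}: f^{-1}(U) = ∅ ∈ τ_X ✓.
  U = {1, 3}: f^{-1}(U) = {p57, p58, p59} ∉ τ_X ✗.
  U = {2, 3}: f^{-1}(U) = {p60} ∉ τ_X ✗.
  U = {3, 4}: f^{-1}(U) = ∅ ∈ τ_X ✓.
  U = {1, 2, 3}: f^{-1}(U) = {p57, p58, p59, p60} ∈ τ_X ✓.
  U = {1, 3, 4}: f^{-1}(U) = {p57, p58, p59} ∉ τ_X ✗.
  U = {2, 3, 4}: f^{-1}(U) = {p60} ∉ τ_X ✗.
  U = {1, 2, 3, 4}: f^{-1}(U) = {p57, p58, p59, p60} ∈ τ_X ✓.
Found U = {2} with f^{-1}(U) = {p60} not in τ_X. Therefore f is NOT continuous.


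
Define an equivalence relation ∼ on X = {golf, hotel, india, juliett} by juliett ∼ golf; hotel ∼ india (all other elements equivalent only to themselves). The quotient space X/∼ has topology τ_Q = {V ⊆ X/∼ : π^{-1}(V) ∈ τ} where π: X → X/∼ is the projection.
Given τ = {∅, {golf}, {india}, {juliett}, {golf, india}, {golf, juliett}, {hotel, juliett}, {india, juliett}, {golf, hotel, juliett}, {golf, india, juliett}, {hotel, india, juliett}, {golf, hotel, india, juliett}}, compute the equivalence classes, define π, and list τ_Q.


X/∼ = {[golf=juliett], [hotel=india]}; |τ_Q| = 3.

Equivalence classes: [golf=juliett], [hotel=india].
Quotient map π: X → X/∼ sends golf ↦ [golf=juliett], hotel ↦ [hotel=india], india ↦ [hotel=india], juliett ↦ [golf=juliett].
For each subset V ⊆ X/∼, compute π^{-1}(V) ⊆ X and check whether π^{-1}(V) ∈ τ. V is open in τ_Q iff π^{-1}(V) ∈ τ.
  V = {}: π^{-1}(V) = ∅ ∈ τ ✓.
  V = {[golf=juliett]}: π^{-1}(V) = {golf, juliett} ∈ τ ✓.
  V = {[hotel=india]}: π^{-1}(V) = {hotel, india} ∉ τ ✗.
  V = {[golf=juliett], [hotel=india]}: π^{-1}(V) = {golf, hotel, india, juliett} ∈ τ ✓.
Open sets in the quotient: τ_Q = {{}, {[golf=juliett]}, {[golf=juliett], [hotel=india]}} (3 elements).


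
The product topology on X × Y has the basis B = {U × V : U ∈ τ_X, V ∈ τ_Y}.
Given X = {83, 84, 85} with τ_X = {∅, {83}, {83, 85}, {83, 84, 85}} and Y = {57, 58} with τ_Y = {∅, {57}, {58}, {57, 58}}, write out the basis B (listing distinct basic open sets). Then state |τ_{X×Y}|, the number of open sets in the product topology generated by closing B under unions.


Basis B = {∅ × ∅, {83} × {57}, {83} × {58}, {83} × {57, 58}, {83, 85} × {57}, {83, 85} × {58}, {83, 84, 85} × {57}, {83, 84, 85} × {58}, {83, 85} × {57, 58}, {83, 84, 85} × {57, 58}}; |τ_{X×Y}| = 16.

Enumerate products U × V with U ∈ τ_X, V ∈ τ_Y (deduplicated):
  ∅ × ∅ = {} (∅)
  {83} × {57} = {(83,57)}
  {83} × {58} = {(83,58)}
  {83} × {57, 58} = {(83,57), (83,58)}
  {83, 85} × {57} = {(83,57), (85,57)}
  {83, 85} × {58} = {(83,58), (85,58)}
  {83, 84, 85} × {57} = {(83,57), (84,57), (85,57)}
  {83, 84, 85} × {58} = {(83,58), (84,58), (85,58)}
  {83, 85} × {57, 58} = {(83,57), (83,58), (85,57), (85,58)}
  {83, 84, 85} × {57, 58} = {(83,57), (83,58), (84,57), (84,58), (85,57), (85,58)}
These 10 distinct sets form the basis B.
Close under arbitrary unions to get τ_{X×Y}; counting gives |τ_{X×Y}| = 16.


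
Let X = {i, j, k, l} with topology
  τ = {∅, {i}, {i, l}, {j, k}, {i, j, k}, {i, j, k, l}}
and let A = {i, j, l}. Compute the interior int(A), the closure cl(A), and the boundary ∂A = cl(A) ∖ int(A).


int(A) = {i, l}, cl(A) = {i, j, k, l}, ∂A = {j, k}.

Closed sets in (X, τ) are complements of opens:
  closed(X, τ) = {∅, {l}, {i, l}, {j, k}, {j, k, l}, {i, j, k, l}}.
int(A) = ⋃ {U ∈ τ : U ⊆ A}. Opens contained in A: ∅, {i}, {i, l}.
Taking the union of these: int(A) = {i, l}.
cl(A) = ⋂ {C closed : A ⊆ C}. Closed sets containing A: {i, j, k, l}.
Intersecting these: cl(A) = {i, j, k, l}.
∂A = cl(A) ∖ int(A) = {i, j, k, l} ∖ {i, l} = {j, k}.


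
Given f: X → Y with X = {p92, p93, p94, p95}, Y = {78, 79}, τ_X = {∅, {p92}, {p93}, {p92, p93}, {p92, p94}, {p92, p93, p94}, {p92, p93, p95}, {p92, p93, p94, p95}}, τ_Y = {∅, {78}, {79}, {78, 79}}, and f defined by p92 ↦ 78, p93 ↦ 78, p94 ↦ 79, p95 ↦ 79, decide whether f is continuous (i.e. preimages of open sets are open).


f is NOT continuous.

Compute f^{-1}(U) for each U ∈ τ_Y:
  U = ∅: f^{-1}(U) = ∅ ∈ τ_X ✓.
  U = {78}: f^{-1}(U) = {p92, p93} ∈ τ_X ✓.
  U = {79}: f^{-1}(U) = {p94, p95} ∉ τ_X ✗.
  U = {78, 79}: f^{-1}(U) = {p92, p93, p94, p95} ∈ τ_X ✓.
Found U = {79} with f^{-1}(U) = {p94, p95} not in τ_X. Therefore f is NOT continuous.


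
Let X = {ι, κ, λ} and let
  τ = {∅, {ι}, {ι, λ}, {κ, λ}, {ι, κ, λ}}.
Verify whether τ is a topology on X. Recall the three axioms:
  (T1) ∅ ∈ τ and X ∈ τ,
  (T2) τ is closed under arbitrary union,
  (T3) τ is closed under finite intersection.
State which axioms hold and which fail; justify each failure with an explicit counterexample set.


τ is NOT a topology on X.

Axiom (T1): ∅ ∈ τ? Yes; X ∈ τ? Yes.
Axiom (T2/T3): check pairwise unions and intersections of members of τ.
Counterexample for (T3): {ι, λ} ∩ {κ, λ} = {λ} ∉ τ. Therefore τ is NOT a topology.


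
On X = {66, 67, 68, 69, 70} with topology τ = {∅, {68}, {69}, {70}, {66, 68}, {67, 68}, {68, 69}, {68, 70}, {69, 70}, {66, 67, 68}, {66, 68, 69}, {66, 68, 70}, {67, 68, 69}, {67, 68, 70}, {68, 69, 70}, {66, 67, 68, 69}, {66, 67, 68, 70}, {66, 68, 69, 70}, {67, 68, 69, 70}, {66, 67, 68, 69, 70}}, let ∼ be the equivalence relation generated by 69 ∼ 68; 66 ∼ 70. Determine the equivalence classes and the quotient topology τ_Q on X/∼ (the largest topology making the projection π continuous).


X/∼ = {[66=70], [67], [68=69]}; |τ_Q| = 5.

Equivalence classes: [66=70], [67], [68=69].
Quotient map π: X → X/∼ sends 66 ↦ [66=70], 67 ↦ [67], 68 ↦ [68=69], 69 ↦ [68=69], 70 ↦ [66=70].
For each subset V ⊆ X/∼, compute π^{-1}(V) ⊆ X and check whether π^{-1}(V) ∈ τ. V is open in τ_Q iff π^{-1}(V) ∈ τ.
  V = {}: π^{-1}(V) = ∅ ∈ τ ✓.
  V = {[66=70]}: π^{-1}(V) = {66, 70} ∉ τ ✗.
  V = {[67]}: π^{-1}(V) = {67} ∉ τ ✗.
  V = {[66=70], [67]}: π^{-1}(V) = {66, 67, 70} ∉ τ ✗.
  V = {[68=69]}: π^{-1}(V) = {68, 69} ∈ τ ✓.
  V = {[66=70], [68=69]}: π^{-1}(V) = {66, 68, 69, 70} ∈ τ ✓.
  V = {[67], [68=69]}: π^{-1}(V) = {67, 68, 69} ∈ τ ✓.
  V = {[66=70], [67], [68=69]}: π^{-1}(V) = {66, 67, 68, 69, 70} ∈ τ ✓.
Open sets in the quotient: τ_Q = {{}, {[68=69]}, {[66=70], [68=69]}, {[67], [68=69]}, {[66=70], [67], [68=69]}} (5 elements).


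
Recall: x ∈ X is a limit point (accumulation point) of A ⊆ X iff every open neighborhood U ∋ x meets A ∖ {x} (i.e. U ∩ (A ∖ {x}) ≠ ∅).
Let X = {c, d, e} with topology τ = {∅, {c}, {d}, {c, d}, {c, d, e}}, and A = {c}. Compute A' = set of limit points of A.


A' = {e}

For each x ∈ X, list the open sets U ∈ τ with x ∈ U, then check whether U ∩ (A ∖ {x}) ≠ ∅ for every such U.
  x = c: open {c} ∋ x has {c} ∩ (A ∖ {c}) = ∅, so x is NOT a limit point.
  x = d: open {d} ∋ x has {d} ∩ (A ∖ {d}) = ∅, so x is NOT a limit point.
  x = e: opens ∋ x are {c, d, e}; each meets A ∖ {e}, so x IS a limit point.
Collecting: A' = {e}.


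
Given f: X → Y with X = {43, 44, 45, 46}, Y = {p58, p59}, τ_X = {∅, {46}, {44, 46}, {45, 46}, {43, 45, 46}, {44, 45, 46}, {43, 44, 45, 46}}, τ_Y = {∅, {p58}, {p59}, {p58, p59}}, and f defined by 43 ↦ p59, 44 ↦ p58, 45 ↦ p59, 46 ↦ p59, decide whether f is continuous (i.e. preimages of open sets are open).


f is NOT continuous.

Compute f^{-1}(U) for each U ∈ τ_Y:
  U = ∅: f^{-1}(U) = ∅ ∈ τ_X ✓.
  U = {p58}: f^{-1}(U) = {44} ∉ τ_X ✗.
  U = {p59}: f^{-1}(U) = {43, 45, 46} ∈ τ_X ✓.
  U = {p58, p59}: f^{-1}(U) = {43, 44, 45, 46} ∈ τ_X ✓.
Found U = {p58} with f^{-1}(U) = {44} not in τ_X. Therefore f is NOT continuous.


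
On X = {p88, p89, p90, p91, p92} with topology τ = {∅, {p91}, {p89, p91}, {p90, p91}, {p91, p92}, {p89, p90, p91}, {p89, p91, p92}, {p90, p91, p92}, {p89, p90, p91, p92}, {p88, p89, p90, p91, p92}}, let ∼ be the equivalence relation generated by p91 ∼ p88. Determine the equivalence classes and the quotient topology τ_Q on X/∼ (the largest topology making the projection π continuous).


X/∼ = {[p88=p91], [p89], [p90], [p92]}; |τ_Q| = 2.

Equivalence classes: [p88=p91], [p89], [p90], [p92].
Quotient map π: X → X/∼ sends p88 ↦ [p88=p91], p89 ↦ [p89], p90 ↦ [p90], p91 ↦ [p88=p91], p92 ↦ [p92].
For each subset V ⊆ X/∼, compute π^{-1}(V) ⊆ X and check whether π^{-1}(V) ∈ τ. V is open in τ_Q iff π^{-1}(V) ∈ τ.
  V = {}: π^{-1}(V) = ∅ ∈ τ ✓.
  V = {[p88=p91]}: π^{-1}(V) = {p88, p91} ∉ τ ✗.
  V = {[p89]}: π^{-1}(V) = {p89} ∉ τ ✗.
  V = {[p88=p91], [p89]}: π^{-1}(V) = {p88, p89, p91} ∉ τ ✗.
  V = {[p90]}: π^{-1}(V) = {p90} ∉ τ ✗.
  V = {[p88=p91], [p90]}: π^{-1}(V) = {p88, p90, p91} ∉ τ ✗.
  V = {[p89], [p90]}: π^{-1}(V) = {p89, p90} ∉ τ ✗.
  V = {[p88=p91], [p89], [p90]}: π^{-1}(V) = {p88, p89, p90, p91} ∉ τ ✗.
  V = {[p92]}: π^{-1}(V) = {p92} ∉ τ ✗.
  V = {[p88=p91], [p92]}: π^{-1}(V) = {p88, p91, p92} ∉ τ ✗.
  V = {[p89], [p92]}: π^{-1}(V) = {p89, p92} ∉ τ ✗.
  V = {[p88=p91], [p89], [p92]}: π^{-1}(V) = {p88, p89, p91, p92} ∉ τ ✗.
  V = {[p90], [p92]}: π^{-1}(V) = {p90, p92} ∉ τ ✗.
  V = {[p88=p91], [p90], [p92]}: π^{-1}(V) = {p88, p90, p91, p92} ∉ τ ✗.
  V = {[p89], [p90], [p92]}: π^{-1}(V) = {p89, p90, p92} ∉ τ ✗.
  V = {[p88=p91], [p89], [p90], [p92]}: π^{-1}(V) = {p88, p89, p90, p91, p92} ∈ τ ✓.
Open sets in the quotient: τ_Q = {{}, {[p88=p91], [p89], [p90], [p92]}} (2 elements).


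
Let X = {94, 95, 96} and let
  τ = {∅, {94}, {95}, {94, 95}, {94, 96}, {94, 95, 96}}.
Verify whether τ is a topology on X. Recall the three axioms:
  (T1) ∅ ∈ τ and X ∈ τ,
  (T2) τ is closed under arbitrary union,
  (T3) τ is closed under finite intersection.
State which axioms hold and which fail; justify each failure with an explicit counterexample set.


τ IS a topology on X.

Axiom (T1): ∅ ∈ τ? Yes; X ∈ τ? Yes.
Axiom (T2/T3): check pairwise unions and intersections of members of τ.
All pairwise intersections and unions checked — each lies in τ. Therefore τ satisfies (T1), (T2), (T3): it IS a topology on X.


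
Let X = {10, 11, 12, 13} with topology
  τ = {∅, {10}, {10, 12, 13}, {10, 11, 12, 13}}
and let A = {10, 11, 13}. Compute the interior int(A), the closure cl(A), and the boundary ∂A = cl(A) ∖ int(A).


int(A) = {10}, cl(A) = {10, 11, 12, 13}, ∂A = {11, 12, 13}.

Closed sets in (X, τ) are complements of opens:
  closed(X, τ) = {∅, {11}, {11, 12, 13}, {10, 11, 12, 13}}.
int(A) = ⋃ {U ∈ τ : U ⊆ A}. Opens contained in A: ∅, {10}.
Taking the union of these: int(A) = {10}.
cl(A) = ⋂ {C closed : A ⊆ C}. Closed sets containing A: {10, 11, 12, 13}.
Intersecting these: cl(A) = {10, 11, 12, 13}.
∂A = cl(A) ∖ int(A) = {10, 11, 12, 13} ∖ {10} = {11, 12, 13}.


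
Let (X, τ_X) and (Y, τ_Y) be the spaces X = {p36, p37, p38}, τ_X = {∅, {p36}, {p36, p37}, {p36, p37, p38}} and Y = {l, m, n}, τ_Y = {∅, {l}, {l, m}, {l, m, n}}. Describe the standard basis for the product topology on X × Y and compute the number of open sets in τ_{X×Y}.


Basis B = {∅ × ∅, {p36} × {l}, {p36} × {l, m}, {p36, p37} × {l}, {p36} × {l, m, n}, {p36, p37, p38} × {l}, {p36, p37} × {l, m}, {p36, p37} × {l, m, n}, {p36, p37, p38} × {l, m}, {p36, p37, p38} × {l, m, n}}; |τ_{X×Y}| = 20.

Enumerate products U × V with U ∈ τ_X, V ∈ τ_Y (deduplicated):
  ∅ × ∅ = {} (∅)
  {p36} × {l} = {(p36,l)}
  {p36} × {l, m} = {(p36,l), (p36,m)}
  {p36, p37} × {l} = {(p36,l), (p37,l)}
  {p36} × {l, m, n} = {(p36,l), (p36,m), (p36,n)}
  {p36, p37, p38} × {l} = {(p36,l), (p37,l), (p38,l)}
  {p36, p37} × {l, m} = {(p36,l), (p36,m), (p37,l), (p37,m)}
  {p36, p37} × {l, m, n} = {(p36,l), (p36,m), (p36,n), (p37,l), (p37,m), (p37,n)}
  {p36, p37, p38} × {l, m} = {(p36,l), (p36,m), (p37,l), (p37,m), (p38,l), (p38,m)}
  {p36, p37, p38} × {l, m, n} = {(p36,l), (p36,m), (p36,n), (p37,l), (p37,m), (p37,n), (p38,l), (p38,m), (p38,n)}
These 10 distinct sets form the basis B.
Close under arbitrary unions to get τ_{X×Y}; counting gives |τ_{X×Y}| = 20.


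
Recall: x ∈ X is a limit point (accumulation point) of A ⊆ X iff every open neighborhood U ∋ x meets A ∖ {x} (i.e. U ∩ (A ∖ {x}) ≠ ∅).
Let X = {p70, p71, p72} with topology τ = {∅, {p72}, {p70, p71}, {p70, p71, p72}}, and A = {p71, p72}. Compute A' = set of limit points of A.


A' = {p70}

For each x ∈ X, list the open sets U ∈ τ with x ∈ U, then check whether U ∩ (A ∖ {x}) ≠ ∅ for every such U.
  x = p70: opens ∋ x are {p70, p71}, {p70, p71, p72}; each meets A ∖ {p70}, so x IS a limit point.
  x = p71: open {p70, p71} ∋ x has {p70, p71} ∩ (A ∖ {p71}) = ∅, so x is NOT a limit point.
  x = p72: open {p72} ∋ x has {p72} ∩ (A ∖ {p72}) = ∅, so x is NOT a limit point.
Collecting: A' = {p70}.


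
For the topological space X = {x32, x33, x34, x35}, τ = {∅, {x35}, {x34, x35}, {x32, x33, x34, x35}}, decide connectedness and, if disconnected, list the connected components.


(X, τ) is connected.

Find clopen sets (U ∈ τ with X ∖ U ∈ τ):
  U = ∅, X ∖ U = {x32, x33, x34, x35} — both open, so U is clopen.
  U = {x32, x33, x34, x35}, X ∖ U = ∅ — both open, so U is clopen.
Only trivial clopens (∅ and X) exist, so (X, τ) is connected.
Compute connected components by grouping points that agree on all clopens:
  component: {x32, x33, x34, x35}


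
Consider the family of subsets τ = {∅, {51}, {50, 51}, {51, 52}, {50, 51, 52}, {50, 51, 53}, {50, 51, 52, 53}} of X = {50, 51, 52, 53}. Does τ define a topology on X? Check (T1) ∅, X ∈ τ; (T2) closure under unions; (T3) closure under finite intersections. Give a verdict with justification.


τ IS a topology on X.

Axiom (T1): ∅ ∈ τ? Yes; X ∈ τ? Yes.
Axiom (T2/T3): check pairwise unions and intersections of members of τ.
All pairwise intersections and unions checked — each lies in τ. Therefore τ satisfies (T1), (T2), (T3): it IS a topology on X.


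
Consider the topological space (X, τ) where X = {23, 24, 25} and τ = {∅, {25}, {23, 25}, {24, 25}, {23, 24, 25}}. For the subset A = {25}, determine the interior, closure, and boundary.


int(A) = {25}, cl(A) = {23, 24, 25}, ∂A = {23, 24}.

Closed sets in (X, τ) are complements of opens:
  closed(X, τ) = {∅, {23}, {24}, {23, 24}, {23, 24, 25}}.
int(A) = ⋃ {U ∈ τ : U ⊆ A}. Opens contained in A: ∅, {25}.
Taking the union of these: int(A) = {25}.
cl(A) = ⋂ {C closed : A ⊆ C}. Closed sets containing A: {23, 24, 25}.
Intersecting these: cl(A) = {23, 24, 25}.
∂A = cl(A) ∖ int(A) = {23, 24, 25} ∖ {25} = {23, 24}.


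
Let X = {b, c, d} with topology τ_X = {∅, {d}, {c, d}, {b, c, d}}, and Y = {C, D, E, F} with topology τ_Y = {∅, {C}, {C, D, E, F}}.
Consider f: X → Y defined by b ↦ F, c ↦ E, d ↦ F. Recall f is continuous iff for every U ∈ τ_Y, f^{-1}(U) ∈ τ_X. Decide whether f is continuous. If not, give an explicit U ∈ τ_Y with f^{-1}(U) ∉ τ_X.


f IS continuous.

Compute f^{-1}(U) for each U ∈ τ_Y:
  U = ∅: f^{-1}(U) = ∅ ∈ τ_X ✓.
  U = {C}: f^{-1}(U) = ∅ ∈ τ_X ✓.
  U = {C, D, E, F}: f^{-1}(U) = {b, c, d} ∈ τ_X ✓.
Every preimage lies in τ_X, so f IS continuous.


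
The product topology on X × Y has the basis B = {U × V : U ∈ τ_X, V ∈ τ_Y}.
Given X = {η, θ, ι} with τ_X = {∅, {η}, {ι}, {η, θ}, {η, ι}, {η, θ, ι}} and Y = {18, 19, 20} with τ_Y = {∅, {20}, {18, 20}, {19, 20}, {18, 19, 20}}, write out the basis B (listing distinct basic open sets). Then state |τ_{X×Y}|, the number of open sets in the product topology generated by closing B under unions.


Basis B = {∅ × ∅, {η} × {20}, {ι} × {20}, {η} × {18, 20}, {η} × {19, 20}, {η, θ} × {20}, {η, ι} × {20}, {ι} × {18, 20}, {ι} × {19, 20}, {η} × {18, 19, 20}, {η, θ, ι} × {20}, {ι} × {18, 19, 20}, {η, θ} × {18, 20}, {η, ι} × {18, 20}, {η, θ} × {19, 20}, {η, ι} × {19, 20}, {η, θ} × {18, 19, 20}, {η, ι} × {18, 19, 20}, {η, θ, ι} × {18, 20}, {η, θ, ι} × {19, 20}, {η, θ, ι} × {18, 19, 20}}; |τ_{X×Y}| = 70.

Enumerate products U × V with U ∈ τ_X, V ∈ τ_Y (deduplicated):
  ∅ × ∅ = {} (∅)
  {η} × {20} = {(η,20)}
  {ι} × {20} = {(ι,20)}
  {η} × {18, 20} = {(η,18), (η,20)}
  {η} × {19, 20} = {(η,19), (η,20)}
  {η, θ} × {20} = {(η,20), (θ,20)}
  {η, ι} × {20} = {(η,20), (ι,20)}
  {ι} × {18, 20} = {(ι,18), (ι,20)}
  {ι} × {19, 20} = {(ι,19), (ι,20)}
  {η} × {18, 19, 20} = {(η,18), (η,19), (η,20)}
  {η, θ, ι} × {20} = {(η,20), (θ,20), (ι,20)}
  {ι} × {18, 19, 20} = {(ι,18), (ι,19), (ι,20)}
  {η, θ} × {18, 20} = {(η,18), (η,20), (θ,18), (θ,20)}
  {η, ι} × {18, 20} = {(η,18), (η,20), (ι,18), (ι,20)}
  {η, θ} × {19, 20} = {(η,19), (η,20), (θ,19), (θ,20)}
  {η, ι} × {19, 20} = {(η,19), (η,20), (ι,19), (ι,20)}
  {η, θ} × {18, 19, 20} = {(η,18), (η,19), (η,20), (θ,18), (θ,19), (θ,20)}
  {η, ι} × {18, 19, 20} = {(η,18), (η,19), (η,20), (ι,18), (ι,19), (ι,20)}
  {η, θ, ι} × {18, 20} = {(η,18), (η,20), (θ,18), (θ,20), (ι,18), (ι,20)}
  {η, θ, ι} × {19, 20} = {(η,19), (η,20), (θ,19), (θ,20), (ι,19), (ι,20)}
  {η, θ, ι} × {18, 19, 20} = {(η,18), (η,19), (η,20), (θ,18), (θ,19), (θ,20), (ι,18), (ι,19), (ι,20)}
These 21 distinct sets form the basis B.
Close under arbitrary unions to get τ_{X×Y}; counting gives |τ_{X×Y}| = 70.


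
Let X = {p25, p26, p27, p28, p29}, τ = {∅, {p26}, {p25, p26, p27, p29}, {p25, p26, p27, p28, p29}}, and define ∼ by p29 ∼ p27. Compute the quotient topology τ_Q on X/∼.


X/∼ = {[p25], [p26], [p27=p29], [p28]}; |τ_Q| = 4.

Equivalence classes: [p25], [p26], [p27=p29], [p28].
Quotient map π: X → X/∼ sends p25 ↦ [p25], p26 ↦ [p26], p27 ↦ [p27=p29], p28 ↦ [p28], p29 ↦ [p27=p29].
For each subset V ⊆ X/∼, compute π^{-1}(V) ⊆ X and check whether π^{-1}(V) ∈ τ. V is open in τ_Q iff π^{-1}(V) ∈ τ.
  V = {}: π^{-1}(V) = ∅ ∈ τ ✓.
  V = {[p25]}: π^{-1}(V) = {p25} ∉ τ ✗.
  V = {[p26]}: π^{-1}(V) = {p26} ∈ τ ✓.
  V = {[p25], [p26]}: π^{-1}(V) = {p25, p26} ∉ τ ✗.
  V = {[p27=p29]}: π^{-1}(V) = {p27, p29} ∉ τ ✗.
  V = {[p25], [p27=p29]}: π^{-1}(V) = {p25, p27, p29} ∉ τ ✗.
  V = {[p26], [p27=p29]}: π^{-1}(V) = {p26, p27, p29} ∉ τ ✗.
  V = {[p25], [p26], [p27=p29]}: π^{-1}(V) = {p25, p26, p27, p29} ∈ τ ✓.
  V = {[p28]}: π^{-1}(V) = {p28} ∉ τ ✗.
  V = {[p25], [p28]}: π^{-1}(V) = {p25, p28} ∉ τ ✗.
  V = {[p26], [p28]}: π^{-1}(V) = {p26, p28} ∉ τ ✗.
  V = {[p25], [p26], [p28]}: π^{-1}(V) = {p25, p26, p28} ∉ τ ✗.
  V = {[p27=p29], [p28]}: π^{-1}(V) = {p27, p28, p29} ∉ τ ✗.
  V = {[p25], [p27=p29], [p28]}: π^{-1}(V) = {p25, p27, p28, p29} ∉ τ ✗.
  V = {[p26], [p27=p29], [p28]}: π^{-1}(V) = {p26, p27, p28, p29} ∉ τ ✗.
  V = {[p25], [p26], [p27=p29], [p28]}: π^{-1}(V) = {p25, p26, p27, p28, p29} ∈ τ ✓.
Open sets in the quotient: τ_Q = {{}, {[p26]}, {[p25], [p26], [p27=p29]}, {[p25], [p26], [p27=p29], [p28]}} (4 elements).


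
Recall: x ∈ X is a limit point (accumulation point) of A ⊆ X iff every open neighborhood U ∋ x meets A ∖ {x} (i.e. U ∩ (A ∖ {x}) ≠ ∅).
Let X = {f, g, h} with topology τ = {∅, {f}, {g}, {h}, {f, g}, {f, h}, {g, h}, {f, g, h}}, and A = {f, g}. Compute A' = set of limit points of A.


A' = ∅

For each x ∈ X, list the open sets U ∈ τ with x ∈ U, then check whether U ∩ (A ∖ {x}) ≠ ∅ for every such U.
  x = f: open {f} ∋ x has {f} ∩ (A ∖ {f}) = ∅, so x is NOT a limit point.
  x = g: open {g} ∋ x has {g} ∩ (A ∖ {g}) = ∅, so x is NOT a limit point.
  x = h: open {h} ∋ x has {h} ∩ (A ∖ {h}) = ∅, so x is NOT a limit point.
Collecting: A' = ∅.


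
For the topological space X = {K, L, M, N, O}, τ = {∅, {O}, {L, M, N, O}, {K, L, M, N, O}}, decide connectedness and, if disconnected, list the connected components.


(X, τ) is connected.

Find clopen sets (U ∈ τ with X ∖ U ∈ τ):
  U = ∅, X ∖ U = {K, L, M, N, O} — both open, so U is clopen.
  U = {K, L, M, N, O}, X ∖ U = ∅ — both open, so U is clopen.
Only trivial clopens (∅ and X) exist, so (X, τ) is connected.
Compute connected components by grouping points that agree on all clopens:
  component: {K, L, M, N, O}


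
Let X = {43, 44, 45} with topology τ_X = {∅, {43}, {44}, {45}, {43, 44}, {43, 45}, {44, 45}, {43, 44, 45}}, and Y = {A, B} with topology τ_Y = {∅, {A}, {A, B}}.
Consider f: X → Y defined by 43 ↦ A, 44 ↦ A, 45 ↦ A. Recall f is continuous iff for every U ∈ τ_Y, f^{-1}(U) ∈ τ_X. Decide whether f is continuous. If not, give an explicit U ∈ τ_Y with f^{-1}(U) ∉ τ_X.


f IS continuous.

Compute f^{-1}(U) for each U ∈ τ_Y:
  U = ∅: f^{-1}(U) = ∅ ∈ τ_X ✓.
  U = {A}: f^{-1}(U) = {43, 44, 45} ∈ τ_X ✓.
  U = {A, B}: f^{-1}(U) = {43, 44, 45} ∈ τ_X ✓.
Every preimage lies in τ_X, so f IS continuous.


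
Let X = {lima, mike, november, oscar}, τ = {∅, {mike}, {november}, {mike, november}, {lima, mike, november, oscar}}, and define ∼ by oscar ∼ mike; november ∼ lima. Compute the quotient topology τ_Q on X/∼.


X/∼ = {[lima=november], [mike=oscar]}; |τ_Q| = 2.

Equivalence classes: [lima=november], [mike=oscar].
Quotient map π: X → X/∼ sends lima ↦ [lima=november], mike ↦ [mike=oscar], november ↦ [lima=november], oscar ↦ [mike=oscar].
For each subset V ⊆ X/∼, compute π^{-1}(V) ⊆ X and check whether π^{-1}(V) ∈ τ. V is open in τ_Q iff π^{-1}(V) ∈ τ.
  V = {}: π^{-1}(V) = ∅ ∈ τ ✓.
  V = {[lima=november]}: π^{-1}(V) = {lima, november} ∉ τ ✗.
  V = {[mike=oscar]}: π^{-1}(V) = {mike, oscar} ∉ τ ✗.
  V = {[lima=november], [mike=oscar]}: π^{-1}(V) = {lima, mike, november, oscar} ∈ τ ✓.
Open sets in the quotient: τ_Q = {{}, {[lima=november], [mike=oscar]}} (2 elements).


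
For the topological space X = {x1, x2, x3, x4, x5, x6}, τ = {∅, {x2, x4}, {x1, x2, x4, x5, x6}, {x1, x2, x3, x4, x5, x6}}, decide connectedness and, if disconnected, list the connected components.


(X, τ) is connected.

Find clopen sets (U ∈ τ with X ∖ U ∈ τ):
  U = ∅, X ∖ U = {x1, x2, x3, x4, x5, x6} — both open, so U is clopen.
  U = {x1, x2, x3, x4, x5, x6}, X ∖ U = ∅ — both open, so U is clopen.
Only trivial clopens (∅ and X) exist, so (X, τ) is connected.
Compute connected components by grouping points that agree on all clopens:
  component: {x1, x2, x3, x4, x5, x6}


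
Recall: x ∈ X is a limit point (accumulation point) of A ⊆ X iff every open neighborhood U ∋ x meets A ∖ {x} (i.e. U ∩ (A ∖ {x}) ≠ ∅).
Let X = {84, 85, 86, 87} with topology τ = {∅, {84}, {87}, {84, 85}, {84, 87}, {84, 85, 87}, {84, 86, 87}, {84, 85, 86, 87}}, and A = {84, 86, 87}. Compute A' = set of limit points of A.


A' = {85, 86}

For each x ∈ X, list the open sets U ∈ τ with x ∈ U, then check whether U ∩ (A ∖ {x}) ≠ ∅ for every such U.
  x = 84: open {84} ∋ x has {84} ∩ (A ∖ {84}) = ∅, so x is NOT a limit point.
  x = 85: opens ∋ x are {84, 85}, {84, 85, 87}, {84, 85, 86, 87}; each meets A ∖ {85}, so x IS a limit point.
  x = 86: opens ∋ x are {84, 86, 87}, {84, 85, 86, 87}; each meets A ∖ {86}, so x IS a limit point.
  x = 87: open {87} ∋ x has {87} ∩ (A ∖ {87}) = ∅, so x is NOT a limit point.
Collecting: A' = {85, 86}.


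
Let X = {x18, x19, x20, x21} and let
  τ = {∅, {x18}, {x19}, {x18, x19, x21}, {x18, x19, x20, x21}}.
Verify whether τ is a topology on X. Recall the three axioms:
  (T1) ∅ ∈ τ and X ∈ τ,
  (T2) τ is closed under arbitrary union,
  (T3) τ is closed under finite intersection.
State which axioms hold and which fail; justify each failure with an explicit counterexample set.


τ is NOT a topology on X.

Axiom (T1): ∅ ∈ τ? Yes; X ∈ τ? Yes.
Axiom (T2/T3): check pairwise unions and intersections of members of τ.
Counterexample for (T2): {x18} ∪ {x19} = {x18, x19} ∉ τ. Therefore τ is NOT a topology.


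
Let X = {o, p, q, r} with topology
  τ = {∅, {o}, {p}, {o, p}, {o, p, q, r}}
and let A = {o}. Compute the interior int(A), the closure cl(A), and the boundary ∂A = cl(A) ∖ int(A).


int(A) = {o}, cl(A) = {o, q, r}, ∂A = {q, r}.

Closed sets in (X, τ) are complements of opens:
  closed(X, τ) = {∅, {q, r}, {o, q, r}, {p, q, r}, {o, p, q, r}}.
int(A) = ⋃ {U ∈ τ : U ⊆ A}. Opens contained in A: ∅, {o}.
Taking the union of these: int(A) = {o}.
cl(A) = ⋂ {C closed : A ⊆ C}. Closed sets containing A: {o, q, r}, {o, p, q, r}.
Intersecting these: cl(A) = {o, q, r}.
∂A = cl(A) ∖ int(A) = {o, q, r} ∖ {o} = {q, r}.


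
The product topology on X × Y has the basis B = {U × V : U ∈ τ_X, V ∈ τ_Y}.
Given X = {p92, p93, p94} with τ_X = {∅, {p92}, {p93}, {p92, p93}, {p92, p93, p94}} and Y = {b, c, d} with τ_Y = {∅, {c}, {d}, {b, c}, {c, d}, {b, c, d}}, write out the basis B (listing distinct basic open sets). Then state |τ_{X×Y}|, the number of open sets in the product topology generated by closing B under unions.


Basis B = {∅ × ∅, {p92} × {c}, {p92} × {d}, {p93} × {c}, {p93} × {d}, {p92} × {b, c}, {p92} × {c, d}, {p92, p93} × {c}, {p92, p93} × {d}, {p93} × {b, c}, {p93} × {c, d}, {p92} × {b, c, d}, {p92, p93, p94} × {c}, {p92, p93, p94} × {d}, {p93} × {b, c, d}, {p92, p93} × {b, c}, {p92, p93} × {c, d}, {p92, p93} × {b, c, d}, {p92, p93, p94} × {b, c}, {p92, p93, p94} × {c, d}, {p92, p93, p94} × {b, c, d}}; |τ_{X×Y}| = 70.

Enumerate products U × V with U ∈ τ_X, V ∈ τ_Y (deduplicated):
  ∅ × ∅ = {} (∅)
  {p92} × {c} = {(p92,c)}
  {p92} × {d} = {(p92,d)}
  {p93} × {c} = {(p93,c)}
  {p93} × {d} = {(p93,d)}
  {p92} × {b, c} = {(p92,b), (p92,c)}
  {p92} × {c, d} = {(p92,c), (p92,d)}
  {p92, p93} × {c} = {(p92,c), (p93,c)}
  {p92, p93} × {d} = {(p92,d), (p93,d)}
  {p93} × {b, c} = {(p93,b), (p93,c)}
  {p93} × {c, d} = {(p93,c), (p93,d)}
  {p92} × {b, c, d} = {(p92,b), (p92,c), (p92,d)}
  {p92, p93, p94} × {c} = {(p92,c), (p93,c), (p94,c)}
  {p92, p93, p94} × {d} = {(p92,d), (p93,d), (p94,d)}
  {p93} × {b, c, d} = {(p93,b), (p93,c), (p93,d)}
  {p92, p93} × {b, c} = {(p92,b), (p92,c), (p93,b), (p93,c)}
  {p92, p93} × {c, d} = {(p92,c), (p92,d), (p93,c), (p93,d)}
  {p92, p93} × {b, c, d} = {(p92,b), (p92,c), (p92,d), (p93,b), (p93,c), (p93,d)}
  {p92, p93, p94} × {b, c} = {(p92,b), (p92,c), (p93,b), (p93,c), (p94,b), (p94,c)}
  {p92, p93, p94} × {c, d} = {(p92,c), (p92,d), (p93,c), (p93,d), (p94,c), (p94,d)}
  {p92, p93, p94} × {b, c, d} = {(p92,b), (p92,c), (p92,d), (p93,b), (p93,c), (p93,d), (p94,b), (p94,c), (p94,d)}
These 21 distinct sets form the basis B.
Close under arbitrary unions to get τ_{X×Y}; counting gives |τ_{X×Y}| = 70.


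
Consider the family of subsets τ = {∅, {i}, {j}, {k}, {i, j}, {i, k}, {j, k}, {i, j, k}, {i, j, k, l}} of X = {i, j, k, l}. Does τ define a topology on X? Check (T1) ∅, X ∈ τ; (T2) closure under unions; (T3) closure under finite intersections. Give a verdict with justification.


τ IS a topology on X.

Axiom (T1): ∅ ∈ τ? Yes; X ∈ τ? Yes.
Axiom (T2/T3): check pairwise unions and intersections of members of τ.
All pairwise intersections and unions checked — each lies in τ. Therefore τ satisfies (T1), (T2), (T3): it IS a topology on X.


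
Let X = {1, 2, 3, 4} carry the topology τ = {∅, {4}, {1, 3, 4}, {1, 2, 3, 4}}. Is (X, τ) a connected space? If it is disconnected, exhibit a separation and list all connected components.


(X, τ) is connected.

Find clopen sets (U ∈ τ with X ∖ U ∈ τ):
  U = ∅, X ∖ U = {1, 2, 3, 4} — both open, so U is clopen.
  U = {1, 2, 3, 4}, X ∖ U = ∅ — both open, so U is clopen.
Only trivial clopens (∅ and X) exist, so (X, τ) is connected.
Compute connected components by grouping points that agree on all clopens:
  component: {1, 2, 3, 4}


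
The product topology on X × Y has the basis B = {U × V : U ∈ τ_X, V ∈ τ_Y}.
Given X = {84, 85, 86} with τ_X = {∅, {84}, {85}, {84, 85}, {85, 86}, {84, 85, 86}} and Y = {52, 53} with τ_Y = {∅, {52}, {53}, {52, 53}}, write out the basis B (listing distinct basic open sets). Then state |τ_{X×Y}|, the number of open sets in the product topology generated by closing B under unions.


Basis B = {∅ × ∅, {84} × {52}, {84} × {53}, {85} × {52}, {85} × {53}, {84} × {52, 53}, {84, 85} × {52}, {84, 85} × {53}, {85} × {52, 53}, {85, 86} × {52}, {85, 86} × {53}, {84, 85, 86} × {52}, {84, 85, 86} × {53}, {84, 85} × {52, 53}, {85, 86} × {52, 53}, {84, 85, 86} × {52, 53}}; |τ_{X×Y}| = 36.

Enumerate products U × V with U ∈ τ_X, V ∈ τ_Y (deduplicated):
  ∅ × ∅ = {} (∅)
  {84} × {52} = {(84,52)}
  {84} × {53} = {(84,53)}
  {85} × {52} = {(85,52)}
  {85} × {53} = {(85,53)}
  {84} × {52, 53} = {(84,52), (84,53)}
  {84, 85} × {52} = {(84,52), (85,52)}
  {84, 85} × {53} = {(84,53), (85,53)}
  {85} × {52, 53} = {(85,52), (85,53)}
  {85, 86} × {52} = {(85,52), (86,52)}
  {85, 86} × {53} = {(85,53), (86,53)}
  {84, 85, 86} × {52} = {(84,52), (85,52), (86,52)}
  {84, 85, 86} × {53} = {(84,53), (85,53), (86,53)}
  {84, 85} × {52, 53} = {(84,52), (84,53), (85,52), (85,53)}
  {85, 86} × {52, 53} = {(85,52), (85,53), (86,52), (86,53)}
  {84, 85, 86} × {52, 53} = {(84,52), (84,53), (85,52), (85,53), (86,52), (86,53)}
These 16 distinct sets form the basis B.
Close under arbitrary unions to get τ_{X×Y}; counting gives |τ_{X×Y}| = 36.


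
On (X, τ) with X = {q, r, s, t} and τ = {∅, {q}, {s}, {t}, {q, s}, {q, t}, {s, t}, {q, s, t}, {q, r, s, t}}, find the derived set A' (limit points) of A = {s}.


A' = {r}

For each x ∈ X, list the open sets U ∈ τ with x ∈ U, then check whether U ∩ (A ∖ {x}) ≠ ∅ for every such U.
  x = q: open {q} ∋ x has {q} ∩ (A ∖ {q}) = ∅, so x is NOT a limit point.
  x = r: opens ∋ x are {q, r, s, t}; each meets A ∖ {r}, so x IS a limit point.
  x = s: open {s} ∋ x has {s} ∩ (A ∖ {s}) = ∅, so x is NOT a limit point.
  x = t: open {t} ∋ x has {t} ∩ (A ∖ {t}) = ∅, so x is NOT a limit point.
Collecting: A' = {r}.


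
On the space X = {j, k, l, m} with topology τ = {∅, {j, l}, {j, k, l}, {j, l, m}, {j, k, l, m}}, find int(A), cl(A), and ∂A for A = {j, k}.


int(A) = ∅, cl(A) = {j, k, l, m}, ∂A = {j, k, l, m}.

Closed sets in (X, τ) are complements of opens:
  closed(X, τ) = {∅, {k}, {m}, {k, m}, {j, k, l, m}}.
int(A) = ⋃ {U ∈ τ : U ⊆ A}. Opens contained in A: ∅.
Taking the union of these: int(A) = ∅.
cl(A) = ⋂ {C closed : A ⊆ C}. Closed sets containing A: {j, k, l, m}.
Intersecting these: cl(A) = {j, k, l, m}.
∂A = cl(A) ∖ int(A) = {j, k, l, m} ∖ ∅ = {j, k, l, m}.


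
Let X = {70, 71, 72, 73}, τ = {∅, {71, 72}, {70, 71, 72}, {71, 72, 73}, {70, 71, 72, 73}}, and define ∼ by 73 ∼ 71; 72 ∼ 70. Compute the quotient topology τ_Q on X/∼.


X/∼ = {[70=72], [71=73]}; |τ_Q| = 2.

Equivalence classes: [70=72], [71=73].
Quotient map π: X → X/∼ sends 70 ↦ [70=72], 71 ↦ [71=73], 72 ↦ [70=72], 73 ↦ [71=73].
For each subset V ⊆ X/∼, compute π^{-1}(V) ⊆ X and check whether π^{-1}(V) ∈ τ. V is open in τ_Q iff π^{-1}(V) ∈ τ.
  V = {}: π^{-1}(V) = ∅ ∈ τ ✓.
  V = {[70=72]}: π^{-1}(V) = {70, 72} ∉ τ ✗.
  V = {[71=73]}: π^{-1}(V) = {71, 73} ∉ τ ✗.
  V = {[70=72], [71=73]}: π^{-1}(V) = {70, 71, 72, 73} ∈ τ ✓.
Open sets in the quotient: τ_Q = {{}, {[70=72], [71=73]}} (2 elements).


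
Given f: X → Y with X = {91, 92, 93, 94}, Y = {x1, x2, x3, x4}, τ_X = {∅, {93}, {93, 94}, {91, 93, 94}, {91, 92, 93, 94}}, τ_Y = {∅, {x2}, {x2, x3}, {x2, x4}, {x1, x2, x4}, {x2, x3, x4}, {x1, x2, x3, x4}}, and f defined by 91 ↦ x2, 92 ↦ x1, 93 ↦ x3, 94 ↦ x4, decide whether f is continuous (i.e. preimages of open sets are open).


f is NOT continuous.

Compute f^{-1}(U) for each U ∈ τ_Y:
  U = ∅: f^{-1}(U) = ∅ ∈ τ_X ✓.
  U = {x2}: f^{-1}(U) = {91} ∉ τ_X ✗.
  U = {x2, x3}: f^{-1}(U) = {91, 93} ∉ τ_X ✗.
  U = {x2, x4}: f^{-1}(U) = {91, 94} ∉ τ_X ✗.
  U = {x1, x2, x4}: f^{-1}(U) = {91, 92, 94} ∉ τ_X ✗.
  U = {x2, x3, x4}: f^{-1}(U) = {91, 93, 94} ∈ τ_X ✓.
  U = {x1, x2, x3, x4}: f^{-1}(U) = {91, 92, 93, 94} ∈ τ_X ✓.
Found U = {x2} with f^{-1}(U) = {91} not in τ_X. Therefore f is NOT continuous.


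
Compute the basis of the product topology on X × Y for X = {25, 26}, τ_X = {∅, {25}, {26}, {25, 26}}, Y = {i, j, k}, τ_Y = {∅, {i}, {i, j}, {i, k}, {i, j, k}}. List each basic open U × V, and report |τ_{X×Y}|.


Basis B = {∅ × ∅, {25} × {i}, {26} × {i}, {25} × {i, j}, {25} × {i, k}, {25, 26} × {i}, {26} × {i, j}, {26} × {i, k}, {25} × {i, j, k}, {26} × {i, j, k}, {25, 26} × {i, j}, {25, 26} × {i, k}, {25, 26} × {i, j, k}}; |τ_{X×Y}| = 25.

Enumerate products U × V with U ∈ τ_X, V ∈ τ_Y (deduplicated):
  ∅ × ∅ = {} (∅)
  {25} × {i} = {(25,i)}
  {26} × {i} = {(26,i)}
  {25} × {i, j} = {(25,i), (25,j)}
  {25} × {i, k} = {(25,i), (25,k)}
  {25, 26} × {i} = {(25,i), (26,i)}
  {26} × {i, j} = {(26,i), (26,j)}
  {26} × {i, k} = {(26,i), (26,k)}
  {25} × {i, j, k} = {(25,i), (25,j), (25,k)}
  {26} × {i, j, k} = {(26,i), (26,j), (26,k)}
  {25, 26} × {i, j} = {(25,i), (25,j), (26,i), (26,j)}
  {25, 26} × {i, k} = {(25,i), (25,k), (26,i), (26,k)}
  {25, 26} × {i, j, k} = {(25,i), (25,j), (25,k), (26,i), (26,j), (26,k)}
These 13 distinct sets form the basis B.
Close under arbitrary unions to get τ_{X×Y}; counting gives |τ_{X×Y}| = 25.


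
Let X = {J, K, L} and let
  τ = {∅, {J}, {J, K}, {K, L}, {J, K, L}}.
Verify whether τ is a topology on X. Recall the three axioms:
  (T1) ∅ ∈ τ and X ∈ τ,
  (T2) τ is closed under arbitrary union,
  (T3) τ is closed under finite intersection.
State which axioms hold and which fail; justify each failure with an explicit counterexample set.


τ is NOT a topology on X.

Axiom (T1): ∅ ∈ τ? Yes; X ∈ τ? Yes.
Axiom (T2/T3): check pairwise unions and intersections of members of τ.
Counterexample for (T3): {J, K} ∩ {K, L} = {K} ∉ τ. Therefore τ is NOT a topology.


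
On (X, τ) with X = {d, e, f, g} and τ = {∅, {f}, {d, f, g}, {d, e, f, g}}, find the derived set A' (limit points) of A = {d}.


A' = {e, g}

For each x ∈ X, list the open sets U ∈ τ with x ∈ U, then check whether U ∩ (A ∖ {x}) ≠ ∅ for every such U.
  x = d: open {d, f, g} ∋ x has {d, f, g} ∩ (A ∖ {d}) = ∅, so x is NOT a limit point.
  x = e: opens ∋ x are {d, e, f, g}; each meets A ∖ {e}, so x IS a limit point.
  x = f: open {f} ∋ x has {f} ∩ (A ∖ {f}) = ∅, so x is NOT a limit point.
  x = g: opens ∋ x are {d, f, g}, {d, e, f, g}; each meets A ∖ {g}, so x IS a limit point.
Collecting: A' = {e, g}.


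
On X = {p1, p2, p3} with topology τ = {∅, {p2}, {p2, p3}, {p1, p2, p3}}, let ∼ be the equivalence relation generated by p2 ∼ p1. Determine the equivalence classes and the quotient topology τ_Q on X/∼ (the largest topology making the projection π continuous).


X/∼ = {[p1=p2], [p3]}; |τ_Q| = 2.

Equivalence classes: [p1=p2], [p3].
Quotient map π: X → X/∼ sends p1 ↦ [p1=p2], p2 ↦ [p1=p2], p3 ↦ [p3].
For each subset V ⊆ X/∼, compute π^{-1}(V) ⊆ X and check whether π^{-1}(V) ∈ τ. V is open in τ_Q iff π^{-1}(V) ∈ τ.
  V = {}: π^{-1}(V) = ∅ ∈ τ ✓.
  V = {[p1=p2]}: π^{-1}(V) = {p1, p2} ∉ τ ✗.
  V = {[p3]}: π^{-1}(V) = {p3} ∉ τ ✗.
  V = {[p1=p2], [p3]}: π^{-1}(V) = {p1, p2, p3} ∈ τ ✓.
Open sets in the quotient: τ_Q = {{}, {[p1=p2], [p3]}} (2 elements).


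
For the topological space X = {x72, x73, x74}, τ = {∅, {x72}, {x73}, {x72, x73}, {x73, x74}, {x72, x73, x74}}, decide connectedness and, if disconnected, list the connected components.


(X, τ) is disconnected; components = [{x72}, {x73, x74}].

Find clopen sets (U ∈ τ with X ∖ U ∈ τ):
  U = ∅, X ∖ U = {x72, x73, x74} — both open, so U is clopen.
  U = {x72}, X ∖ U = {x73, x74} — both open, so U is clopen.
  U = {x73, x74}, X ∖ U = {x72} — both open, so U is clopen.
  U = {x72, x73, x74}, X ∖ U = ∅ — both open, so U is clopen.
Nontrivial clopen(s) exist: e.g. {x73, x74}. So (X, τ) is disconnected.
Compute connected components by grouping points that agree on all clopens:
  component: {x72}
  component: {x73, x74}


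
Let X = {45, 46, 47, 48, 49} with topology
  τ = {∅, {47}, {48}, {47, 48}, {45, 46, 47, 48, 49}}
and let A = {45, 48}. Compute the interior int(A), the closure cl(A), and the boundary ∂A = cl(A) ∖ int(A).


int(A) = {48}, cl(A) = {45, 46, 48, 49}, ∂A = {45, 46, 49}.

Closed sets in (X, τ) are complements of opens:
  closed(X, τ) = {∅, {45, 46, 49}, {45, 46, 47, 49}, {45, 46, 48, 49}, {45, 46, 47, 48, 49}}.
int(A) = ⋃ {U ∈ τ : U ⊆ A}. Opens contained in A: ∅, {48}.
Taking the union of these: int(A) = {48}.
cl(A) = ⋂ {C closed : A ⊆ C}. Closed sets containing A: {45, 46, 48, 49}, {45, 46, 47, 48, 49}.
Intersecting these: cl(A) = {45, 46, 48, 49}.
∂A = cl(A) ∖ int(A) = {45, 46, 48, 49} ∖ {48} = {45, 46, 49}.


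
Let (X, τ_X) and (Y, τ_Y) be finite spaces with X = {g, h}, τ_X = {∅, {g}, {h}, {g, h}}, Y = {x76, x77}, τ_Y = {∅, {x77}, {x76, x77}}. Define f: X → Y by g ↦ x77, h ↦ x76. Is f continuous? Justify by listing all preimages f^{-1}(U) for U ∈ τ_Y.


f IS continuous.

Compute f^{-1}(U) for each U ∈ τ_Y:
  U = ∅: f^{-1}(U) = ∅ ∈ τ_X ✓.
  U = {x77}: f^{-1}(U) = {g} ∈ τ_X ✓.
  U = {x76, x77}: f^{-1}(U) = {g, h} ∈ τ_X ✓.
Every preimage lies in τ_X, so f IS continuous.


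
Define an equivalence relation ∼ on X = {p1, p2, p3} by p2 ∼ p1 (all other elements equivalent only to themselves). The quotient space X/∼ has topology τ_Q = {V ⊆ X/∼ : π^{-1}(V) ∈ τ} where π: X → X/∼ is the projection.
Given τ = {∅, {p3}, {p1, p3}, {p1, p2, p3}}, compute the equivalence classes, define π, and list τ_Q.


X/∼ = {[p1=p2], [p3]}; |τ_Q| = 3.

Equivalence classes: [p1=p2], [p3].
Quotient map π: X → X/∼ sends p1 ↦ [p1=p2], p2 ↦ [p1=p2], p3 ↦ [p3].
For each subset V ⊆ X/∼, compute π^{-1}(V) ⊆ X and check whether π^{-1}(V) ∈ τ. V is open in τ_Q iff π^{-1}(V) ∈ τ.
  V = {}: π^{-1}(V) = ∅ ∈ τ ✓.
  V = {[p1=p2]}: π^{-1}(V) = {p1, p2} ∉ τ ✗.
  V = {[p3]}: π^{-1}(V) = {p3} ∈ τ ✓.
  V = {[p1=p2], [p3]}: π^{-1}(V) = {p1, p2, p3} ∈ τ ✓.
Open sets in the quotient: τ_Q = {{}, {[p3]}, {[p1=p2], [p3]}} (3 elements).
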